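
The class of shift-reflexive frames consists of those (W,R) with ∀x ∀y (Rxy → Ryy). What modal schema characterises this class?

This is shift-reflexivity; the standard corresponding axiom is T□: □(□s → s).
Suppose □(□s→s) is valid. Take Rxy and set V(s)={w : Ryw}. Then at y, □s holds; since □(□s→s) at x, □s→s at y, so s at y, i.e. Ryy.

□(□s → s)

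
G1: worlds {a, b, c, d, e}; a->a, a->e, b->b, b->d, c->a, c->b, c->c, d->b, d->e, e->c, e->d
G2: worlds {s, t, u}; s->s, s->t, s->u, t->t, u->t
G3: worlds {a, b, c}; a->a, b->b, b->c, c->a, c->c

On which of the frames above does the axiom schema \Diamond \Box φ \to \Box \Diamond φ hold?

This is the axiom for convergence; its first-order frame correspondent is \forall x \forall y \forall z (Rxy \wedge Rxz \to \exists w (Ryw \wedge Rzw)).
G1: fails — Rae and Raa but e and a have no common successor.
G2: ✓.
G3: ✓.

G2, G3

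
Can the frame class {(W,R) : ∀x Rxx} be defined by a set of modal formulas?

Definable; □r → r defines it

This is a Sahlqvist condition; the T axiom □r → r defines it.
Suppose □r→r is valid. At any x set V(r)={w : Rxw}. Then □r holds at x, so r holds at x, i.e. Rxx.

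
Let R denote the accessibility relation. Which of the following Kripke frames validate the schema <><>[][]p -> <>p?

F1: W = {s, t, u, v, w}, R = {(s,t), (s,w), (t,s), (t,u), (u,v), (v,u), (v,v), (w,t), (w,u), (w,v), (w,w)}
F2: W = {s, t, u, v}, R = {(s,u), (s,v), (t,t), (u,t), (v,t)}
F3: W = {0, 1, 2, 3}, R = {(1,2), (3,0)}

F3

Frame correspondent (Sahlqvist): forall x forall y (x R^2 y -> exists w (y R^2 w & xRw)) — i.e. a generalized confluence (Geach) condition.
F1: fails — sR²u but no w* with uR²w* and sRw*.
F2: fails — sR²t but no w with tR²w and sRw.
F3: holds.
Valid on: F3.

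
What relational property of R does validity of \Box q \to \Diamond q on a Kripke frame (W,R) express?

Seriality

Suppose □q→◇q is valid. At any x set V(q)=W. Then □q at x, so ◇q at x, so x has a successor.
The converse is a direct semantic check.
So the correspondent is seriality.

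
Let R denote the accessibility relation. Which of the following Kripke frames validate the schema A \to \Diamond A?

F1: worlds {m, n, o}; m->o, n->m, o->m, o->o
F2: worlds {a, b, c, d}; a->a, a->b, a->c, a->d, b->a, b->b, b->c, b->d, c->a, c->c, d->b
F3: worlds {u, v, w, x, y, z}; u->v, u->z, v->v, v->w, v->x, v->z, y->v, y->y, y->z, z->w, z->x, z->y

This is the axiom for reflexivity; its first-order frame correspondent is \forall x Rxx.
F1: fails — world m does not see itself.
F2: fails — world d does not see itself.
F3: fails — world u does not see itself.

none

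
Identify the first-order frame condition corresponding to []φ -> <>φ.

Suppose □φ→◇φ is valid. At any x set V(φ)=W. Then □φ at x, so ◇φ at x, so x has a successor.

Seriality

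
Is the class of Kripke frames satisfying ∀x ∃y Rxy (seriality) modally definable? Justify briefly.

This is a Sahlqvist condition; the D axiom □q → ◇q defines it.
Suppose □q→◇q is valid. At any x set V(q)=W. Then □q at x, so ◇q at x, so x has a successor.

Yes — defined by □q → ◇q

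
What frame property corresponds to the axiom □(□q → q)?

shift-reflexivity: ∀x ∀y (Rxy → Ryy)

Suppose □(□q→q) is valid. Take Rxy and set V(q)={w : Ryw}. Then at y, □q holds; since □(□q→q) at x, □q→q at y, so q at y, i.e. Ryy.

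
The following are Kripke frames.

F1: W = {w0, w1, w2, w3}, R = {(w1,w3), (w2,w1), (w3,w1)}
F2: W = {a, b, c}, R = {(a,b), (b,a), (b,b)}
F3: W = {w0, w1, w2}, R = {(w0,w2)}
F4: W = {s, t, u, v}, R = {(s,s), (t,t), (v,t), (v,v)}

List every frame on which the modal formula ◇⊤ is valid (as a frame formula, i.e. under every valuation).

none

Frame correspondent (Sahlqvist): ∀x ∃y Rxy — i.e. seriality.
F1: fails — world w0 has no successor.
F2: fails — world c has no successor.
F3: fails — world w1 has no successor.
F4: fails — world u has no successor.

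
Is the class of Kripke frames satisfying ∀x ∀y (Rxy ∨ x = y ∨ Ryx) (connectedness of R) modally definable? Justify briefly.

No — not modally definable

If a class were modally definable it would be closed under disjoint unions (Goldblatt–Thomason).
Take 4 disjoint single-world reflexive frames: each is trivially connected, but their disjoint union has 4 worlds with no edge between distinct components, so it is not connected.
Hence connectedness of R is not modally definable.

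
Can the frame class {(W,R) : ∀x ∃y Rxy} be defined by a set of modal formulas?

Yes: it is seriality, defined by the D schema □r → ◇r.
Suppose □r→◇r is valid. At any x set V(r)=W. Then □r at x, so ◇r at x, so x has a successor.

Yes, by □r → ◇r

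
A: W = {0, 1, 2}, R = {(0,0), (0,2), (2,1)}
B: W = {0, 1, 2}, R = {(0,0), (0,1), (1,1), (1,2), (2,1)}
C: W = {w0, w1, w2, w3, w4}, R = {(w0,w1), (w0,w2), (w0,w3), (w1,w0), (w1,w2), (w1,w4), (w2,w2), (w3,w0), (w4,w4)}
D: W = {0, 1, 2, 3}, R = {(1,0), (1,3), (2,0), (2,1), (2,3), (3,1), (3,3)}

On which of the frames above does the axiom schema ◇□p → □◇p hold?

The schema corresponds to convergence: ∀x ∀y ∀z (Rxy ∧ Rxz → ∃w (Ryw ∧ Rzw)).
A: fails — R00 and R02 but 0 and 2 have no common successor.
B: ✓.
C: fails — Rw0w2 and Rw0w3 but w2 and w3 have no common successor.
D: fails — R10 and R10 but 0 and 0 have no common successor.
Valid on: B.

B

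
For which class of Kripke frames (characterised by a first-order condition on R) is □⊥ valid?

□⊥ is valid iff no world has any successor (otherwise □⊥ fails at any world with one).

emptiness of R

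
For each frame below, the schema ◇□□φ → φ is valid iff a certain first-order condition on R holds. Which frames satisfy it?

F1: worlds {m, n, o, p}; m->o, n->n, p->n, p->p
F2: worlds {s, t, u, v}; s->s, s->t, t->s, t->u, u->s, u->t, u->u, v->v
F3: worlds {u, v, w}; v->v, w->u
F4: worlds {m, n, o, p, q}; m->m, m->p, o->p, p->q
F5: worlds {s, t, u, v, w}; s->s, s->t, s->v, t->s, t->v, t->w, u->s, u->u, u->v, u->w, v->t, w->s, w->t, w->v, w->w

F2

Frame correspondent (Sahlqvist): ∀x ∀y (xRy → ∃w (yR²w ∧ x = w)) — i.e. a generalized confluence (Geach) condition.
F1: fails — mRo but no w with oR²w and m=w.
F2: satisfies the condition.
F3: fails — wRu but no t with uR²t and w=t.
F4: fails — mRp but no w with pR²w and m=w.
F5: fails — tRv but no w* with vR²w* and t=w*.
Valid on: F2.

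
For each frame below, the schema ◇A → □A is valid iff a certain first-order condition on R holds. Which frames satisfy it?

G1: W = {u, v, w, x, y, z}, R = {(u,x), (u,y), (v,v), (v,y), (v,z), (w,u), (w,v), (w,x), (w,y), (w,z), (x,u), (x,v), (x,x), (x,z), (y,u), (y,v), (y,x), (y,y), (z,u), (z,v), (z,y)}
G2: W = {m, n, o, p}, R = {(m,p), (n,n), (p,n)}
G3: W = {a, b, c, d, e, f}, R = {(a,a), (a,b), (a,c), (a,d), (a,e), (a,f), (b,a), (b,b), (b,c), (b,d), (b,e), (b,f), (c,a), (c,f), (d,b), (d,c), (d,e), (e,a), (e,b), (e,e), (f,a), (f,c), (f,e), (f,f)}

This is the axiom for partial functionality; its first-order frame correspondent is ∀x ∀y ∀z (Rxy ∧ Rxz → y = z).
G1: fails — u sees both x and y.
G2: condition met.
G3: fails — a sees both a and b.
Valid on: G2.

G2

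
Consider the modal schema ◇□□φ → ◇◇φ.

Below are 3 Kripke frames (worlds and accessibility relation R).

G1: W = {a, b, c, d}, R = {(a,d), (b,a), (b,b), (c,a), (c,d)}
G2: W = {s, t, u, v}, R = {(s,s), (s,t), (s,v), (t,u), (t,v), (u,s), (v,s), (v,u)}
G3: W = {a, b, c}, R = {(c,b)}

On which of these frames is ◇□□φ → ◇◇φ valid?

The schema corresponds to a generalized confluence (Geach) condition: ∀x ∀y (xRy → ∃w (yR²w ∧ xR²w)).
G1: fails — aRd but no w with dR²w and aR²w.
G2: holds.
G3: fails — cRb but no w with bR²w and cR²w.

G2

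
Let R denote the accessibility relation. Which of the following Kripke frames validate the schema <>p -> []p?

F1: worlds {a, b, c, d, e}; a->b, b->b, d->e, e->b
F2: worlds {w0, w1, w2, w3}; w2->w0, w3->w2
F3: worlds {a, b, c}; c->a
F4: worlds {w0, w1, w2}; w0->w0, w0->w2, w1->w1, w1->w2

F1, F2, F3

This is the axiom for partial functionality; its first-order frame correspondent is forall x forall y forall z (Rxy & Rxz -> y = z).
F1: satisfies the condition.
F2: satisfies the condition.
F3: satisfies the condition.
F4: fails — w0 sees both w0 and w2.
Valid on: F1, F2, F3.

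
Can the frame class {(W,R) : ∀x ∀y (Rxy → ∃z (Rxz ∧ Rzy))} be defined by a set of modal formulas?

Yes: it is density, defined by the C4 schema □□p → □p.
Suppose □□p→□p is valid. Take Rxy and set V(p)={w : xR²w}. Then □□p at x, so □p at x, so p at y, i.e. ∃z(Rxz∧Rzy).

Definable; □□p → □p defines it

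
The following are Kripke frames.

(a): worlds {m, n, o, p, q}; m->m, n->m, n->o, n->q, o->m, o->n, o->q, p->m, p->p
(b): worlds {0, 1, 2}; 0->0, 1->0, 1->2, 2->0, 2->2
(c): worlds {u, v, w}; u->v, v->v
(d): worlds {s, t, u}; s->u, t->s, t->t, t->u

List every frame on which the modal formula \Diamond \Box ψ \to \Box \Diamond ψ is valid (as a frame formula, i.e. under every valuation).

(b), (c)

The schema corresponds to convergence: \forall x \forall y \forall z (Rxy \wedge Rxz \to \exists w (Ryw \wedge Rzw)).
(a): fails — Rno and Rnq but o and q have no common successor.
(b): satisfies the condition.
(c): satisfies the condition.
(d): fails — Rsu and Rsu but u and u have no common successor.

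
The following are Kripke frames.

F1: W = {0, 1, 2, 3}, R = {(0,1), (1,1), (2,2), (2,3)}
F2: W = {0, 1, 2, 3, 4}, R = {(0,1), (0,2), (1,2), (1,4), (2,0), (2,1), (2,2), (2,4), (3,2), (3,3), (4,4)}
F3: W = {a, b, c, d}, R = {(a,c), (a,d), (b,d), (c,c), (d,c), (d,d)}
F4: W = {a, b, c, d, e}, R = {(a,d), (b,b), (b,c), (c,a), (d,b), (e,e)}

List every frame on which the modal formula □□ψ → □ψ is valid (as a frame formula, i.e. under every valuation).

F1, F2, F3

This is the axiom for density; its first-order frame correspondent is ∀x ∀y (Rxy → ∃z (Rxz ∧ Rzy)).
F1: ✓.
F2: ✓.
F3: ✓.
F4: fails — Rca but no z with Rcz and Rza.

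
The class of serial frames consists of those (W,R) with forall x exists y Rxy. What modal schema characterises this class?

This is seriality; the standard corresponding axiom is D: □p → ◇p.
Suppose □p→◇p is valid. At any x set V(p)=W. Then □p at x, so ◇p at x, so x has a successor.

□p → ◇p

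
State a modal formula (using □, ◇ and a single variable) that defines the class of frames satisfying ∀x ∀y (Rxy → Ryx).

This is symmetry; the standard corresponding axiom is B: q → □◇q.
Suppose q→□◇q is valid. Take Rxy and set V(q)={x}. Then q at x, so □◇q at x, so ◇q at y, so some z with Ryz has q; z=x, i.e. Ryx.

q → □◇q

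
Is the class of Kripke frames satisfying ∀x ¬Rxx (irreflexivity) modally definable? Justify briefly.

Any modally definable frame class is closed under surjective bounded morphisms.
The 5-cycle (worlds w0,w1,w2,w3,w4 with w0→w1→w2→w3→w4→w0) is irreflexive, and the map sending every world to a single reflexive point • is a surjective bounded morphism (forth: every edge maps to (•,•); back: every world has a successor). So any modal formula valid on the 5-cycle is also valid on the reflexive point, which is not irreflexive.
Hence irreflexivity is not modally definable.

No — not modally definable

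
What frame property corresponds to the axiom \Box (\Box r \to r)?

shift-reflexivity

Suppose □(□r→r) is valid. Take Rxy and set V(r)={w : Ryw}. Then at y, □r holds; since □(□r→r) at x, □r→r at y, so r at y, i.e. Ryy.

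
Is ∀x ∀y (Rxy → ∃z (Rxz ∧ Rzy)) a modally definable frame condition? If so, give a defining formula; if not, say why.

The condition is density. A defining modal formula is □□q → □q.
Suppose □□q→□q is valid. Take Rxy and set V(q)={w : xR²w}. Then □□q at x, so □q at x, so q at y, i.e. ∃z(Rxz∧Rzy).

Yes — defined by □□q → □q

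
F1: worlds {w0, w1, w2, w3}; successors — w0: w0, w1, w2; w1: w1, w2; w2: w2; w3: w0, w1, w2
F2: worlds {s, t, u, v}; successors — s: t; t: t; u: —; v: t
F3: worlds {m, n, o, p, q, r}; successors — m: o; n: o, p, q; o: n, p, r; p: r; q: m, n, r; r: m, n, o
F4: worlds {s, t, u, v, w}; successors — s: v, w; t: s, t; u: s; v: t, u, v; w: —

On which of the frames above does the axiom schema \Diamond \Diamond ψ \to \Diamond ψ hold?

F1, F2

Frame correspondent (Sahlqvist): \forall x \forall y \forall z (Rxy \wedge Ryz \to Rxz) — i.e. transitivity.
F1: satisfies the condition.
F2: satisfies the condition.
F3: fails — Ron and Rno but not Roo.
F4: fails — Rus and Rsv but not Ruv.
Valid on: F1, F2.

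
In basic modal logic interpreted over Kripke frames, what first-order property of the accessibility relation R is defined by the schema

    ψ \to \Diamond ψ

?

Reflexivity

This schema is equivalent to the T axiom □ψ → ψ.
It corresponds to reflexivity: \forall x Rxx.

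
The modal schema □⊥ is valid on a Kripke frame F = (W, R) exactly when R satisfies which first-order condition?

□⊥ is valid iff no world has any successor (otherwise □⊥ fails at any world with one).
Conversely, any frame satisfying ∀x ∀y ¬Rxy validates the schema.
So the correspondent is emptiness of R.

emptiness of R: ∀x ∀y ¬Rxy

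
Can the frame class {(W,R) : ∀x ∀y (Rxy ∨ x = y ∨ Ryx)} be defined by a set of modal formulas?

Modal frame validity is preserved under disjoint unions.
Take 3 disjoint single-world reflexive frames: each is trivially connected, but their disjoint union has 3 worlds with no edge between distinct components, so it is not connected.
So the class is not modally definable.

No — not modally definable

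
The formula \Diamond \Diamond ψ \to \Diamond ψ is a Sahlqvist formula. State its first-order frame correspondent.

This is frame-equivalent to □ψ → □□ψ (substitute ¬ψ for ψ and contrapose).
Suppose □ψ→□□ψ is valid. Take Rxy, Ryz and set V(ψ)={w : Rxw}. Then □ψ at x, so □□ψ at x, so □ψ at y, so ψ at z, i.e. Rxz.

transitivity: \forall x \forall y \forall z (Rxy \wedge Ryz \to Rxz)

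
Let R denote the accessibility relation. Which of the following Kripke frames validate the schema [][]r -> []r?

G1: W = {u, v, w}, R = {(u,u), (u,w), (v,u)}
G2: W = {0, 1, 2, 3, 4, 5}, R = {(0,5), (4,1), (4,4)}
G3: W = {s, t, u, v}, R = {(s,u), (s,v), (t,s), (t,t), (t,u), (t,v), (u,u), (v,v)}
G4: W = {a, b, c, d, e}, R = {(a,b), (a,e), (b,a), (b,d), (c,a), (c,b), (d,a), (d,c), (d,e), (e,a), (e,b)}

The schema corresponds to density: forall x forall y (Rxy -> exists z (Rxz & Rzy)).
G1: ✓.
G2: fails — R05 but no z with R0z and Rz5.
G3: ✓.
G4: fails — Rdc but no z with Rdz and Rzc.

G1, G3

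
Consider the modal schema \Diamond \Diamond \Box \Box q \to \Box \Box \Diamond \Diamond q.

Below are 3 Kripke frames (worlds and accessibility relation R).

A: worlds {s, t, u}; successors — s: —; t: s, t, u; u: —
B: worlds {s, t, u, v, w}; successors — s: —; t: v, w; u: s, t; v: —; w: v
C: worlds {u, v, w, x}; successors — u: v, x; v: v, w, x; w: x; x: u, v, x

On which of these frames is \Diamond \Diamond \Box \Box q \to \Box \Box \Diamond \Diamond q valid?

The schema corresponds to a generalized confluence (Geach) condition: \forall x \forall y \forall z ((x R^2 y \wedge x R^2 z) \to \exists w (y R^2 w \wedge z R^2 w)).
A: fails — tR²s, tR²s but no w with sR²w and sR²w.
B: fails — tR²v, tR²v but no w* with vR²w* and vR²w*.
C: holds.

C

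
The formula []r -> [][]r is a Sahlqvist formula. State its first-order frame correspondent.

transitivity

This is the 4 axiom.
It corresponds to transitivity: forall x forall y forall z (Rxy & Ryz -> Rxz).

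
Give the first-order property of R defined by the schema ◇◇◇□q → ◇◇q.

∀x ∀y (xR³y → ∃w (yRw ∧ xR²w))

This is a Sahlqvist (Geach-type) schema ◇^3□^1q → □^0◇^2q.
Minimal-valuation argument: fix x; take any y with xR^3y and any z with xR^0z. Set V(q) to the set of worlds R-reachable from y in exactly 1 step. Then □^1q holds at y, so the antecedent holds at x; validity forces ◇^2q at z, giving a w with zR^2w and yR^1w.
First-order correspondent: ∀x ∀y (xR³y → ∃w (yRw ∧ xR²w)).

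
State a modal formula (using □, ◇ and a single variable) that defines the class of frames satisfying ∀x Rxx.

□q → q

A defining formula is □q → q (the T axiom).
Suppose □q→q is valid. At any x set V(q)={w : Rxw}. Then □q holds at x, so q holds at x, i.e. Rxx.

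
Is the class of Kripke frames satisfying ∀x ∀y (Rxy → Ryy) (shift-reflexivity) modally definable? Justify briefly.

The condition is shift-reflexivity. A defining modal formula is □(□p → p).
Suppose □(□p→p) is valid. Take Rxy and set V(p)={w : Ryw}. Then at y, □p holds; since □(□p→p) at x, □p→p at y, so p at y, i.e. Ryy.

Yes — defined by □(□p → p)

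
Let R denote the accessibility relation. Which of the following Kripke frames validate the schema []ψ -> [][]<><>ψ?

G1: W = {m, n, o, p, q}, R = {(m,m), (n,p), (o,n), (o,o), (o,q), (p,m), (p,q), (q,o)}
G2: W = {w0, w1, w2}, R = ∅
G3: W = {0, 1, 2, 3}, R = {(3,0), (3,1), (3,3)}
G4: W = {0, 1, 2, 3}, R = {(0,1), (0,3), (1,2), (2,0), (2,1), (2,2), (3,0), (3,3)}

Frame correspondent (Sahlqvist): forall x forall z (x R^2 z -> exists w (xRw & z R^2 w)) — i.e. a generalized confluence (Geach) condition.
G1: fails — nR²m but no w with nRw and mR²w.
G2: holds.
G3: fails — 3R²0 but no w with 3Rw and 0R²w.
G4: holds.

G2, G4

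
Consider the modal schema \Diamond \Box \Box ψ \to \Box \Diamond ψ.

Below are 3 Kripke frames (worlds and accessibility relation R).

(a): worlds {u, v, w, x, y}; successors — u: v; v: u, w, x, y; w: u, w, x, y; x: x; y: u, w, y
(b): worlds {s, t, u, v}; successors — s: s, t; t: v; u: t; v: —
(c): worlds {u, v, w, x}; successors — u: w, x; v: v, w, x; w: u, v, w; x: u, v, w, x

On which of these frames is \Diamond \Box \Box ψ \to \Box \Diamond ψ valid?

This is the axiom for a generalized confluence (Geach) condition; its first-order frame correspondent is \forall x \forall y \forall z ((xRy \wedge xRz) \to \exists w (y R^2 w \wedge zRw)).
(a): fails — vRu, vRu but no t with uR²t and uRt.
(b): fails — sRt, sRs but no w with tR²w and sRw.
(c): condition met.
Valid on: (c).

(c)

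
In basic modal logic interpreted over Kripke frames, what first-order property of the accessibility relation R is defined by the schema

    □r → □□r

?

Suppose □r→□□r is valid. Take Rxy, Ryz and set V(r)={w : Rxw}. Then □r at x, so □□r at x, so □r at y, so r at z, i.e. Rxz.
Conversely, any frame satisfying ∀x ∀y ∀z (Rxy ∧ Ryz → Rxz) validates the schema.
Frame condition: ∀x ∀y ∀z (Rxy ∧ Ryz → Rxz).

Transitivity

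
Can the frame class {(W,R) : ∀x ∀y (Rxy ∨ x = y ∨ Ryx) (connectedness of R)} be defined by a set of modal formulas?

Modal frame validity is preserved under disjoint unions.
Take 2 disjoint single-world reflexive frames: each is trivially connected, but their disjoint union has 2 worlds with no edge between distinct components, so it is not connected.
So no modal formula (or set of formulas) defines exactly the connected frames.

No — not modally definable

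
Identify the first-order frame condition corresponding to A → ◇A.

reflexivity: ∀x Rxx

This is a form of the T axiom.
Its frame correspondent is reflexivity — ∀x Rxx.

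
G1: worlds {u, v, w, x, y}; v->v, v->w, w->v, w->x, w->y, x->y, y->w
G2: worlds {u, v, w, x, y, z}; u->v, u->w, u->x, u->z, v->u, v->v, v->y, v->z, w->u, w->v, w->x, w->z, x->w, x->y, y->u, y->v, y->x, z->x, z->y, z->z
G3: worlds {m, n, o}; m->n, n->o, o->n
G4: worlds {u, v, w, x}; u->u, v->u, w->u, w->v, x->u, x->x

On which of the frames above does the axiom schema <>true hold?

G2, G3, G4

This is the axiom for seriality; its first-order frame correspondent is forall x exists y Rxy.
G1: fails — world u has no successor.
G2: ✓.
G3: ✓.
G4: ✓.
Valid on: G2, G3, G4.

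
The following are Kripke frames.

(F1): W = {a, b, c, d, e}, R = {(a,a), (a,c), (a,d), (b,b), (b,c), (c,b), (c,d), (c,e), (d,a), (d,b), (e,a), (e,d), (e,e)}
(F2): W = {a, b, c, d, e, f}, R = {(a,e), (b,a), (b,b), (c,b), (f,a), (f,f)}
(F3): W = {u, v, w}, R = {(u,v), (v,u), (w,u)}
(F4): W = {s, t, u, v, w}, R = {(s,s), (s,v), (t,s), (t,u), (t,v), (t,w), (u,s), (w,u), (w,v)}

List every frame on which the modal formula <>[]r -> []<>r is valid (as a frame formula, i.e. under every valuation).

Frame correspondent (Sahlqvist): forall x forall y forall z (Rxy & Rxz -> exists w (Ryw & Rzw)) — i.e. convergence.
(F1): fails — Rcb and Rce but b and e have no common successor.
(F2): fails — Rae and Rae but e and e have no common successor.
(F3): condition met.
(F4): fails — Rsv and Rsv but v and v have no common successor.

(F3)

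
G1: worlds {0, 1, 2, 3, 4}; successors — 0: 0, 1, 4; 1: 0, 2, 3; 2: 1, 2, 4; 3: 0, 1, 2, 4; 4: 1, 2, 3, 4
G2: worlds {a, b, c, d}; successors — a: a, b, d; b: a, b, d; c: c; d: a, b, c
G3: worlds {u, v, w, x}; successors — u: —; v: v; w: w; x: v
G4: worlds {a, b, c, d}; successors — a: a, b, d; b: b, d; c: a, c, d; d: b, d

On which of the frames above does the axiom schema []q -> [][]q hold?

G3

This is the axiom for transitivity; its first-order frame correspondent is forall x forall y forall z (Rxy & Ryz -> Rxz).
G1: fails — R10 and R01 but not R11.
G2: fails — Rdb and Rbd but not Rdd.
G3: ✓.
G4: fails — Rcd and Rdb but not Rcb.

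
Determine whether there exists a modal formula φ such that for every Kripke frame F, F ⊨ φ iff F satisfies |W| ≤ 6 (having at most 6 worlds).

Any modally definable frame class is closed under disjoint unions.
Any modal formula valid on each of 7 disjoint one-world frames is valid on their disjoint union (validity is preserved under disjoint unions). Each one-world frame has |W|=1≤6, but the union has |W|=7.
So the class is not modally definable.

Not modally definable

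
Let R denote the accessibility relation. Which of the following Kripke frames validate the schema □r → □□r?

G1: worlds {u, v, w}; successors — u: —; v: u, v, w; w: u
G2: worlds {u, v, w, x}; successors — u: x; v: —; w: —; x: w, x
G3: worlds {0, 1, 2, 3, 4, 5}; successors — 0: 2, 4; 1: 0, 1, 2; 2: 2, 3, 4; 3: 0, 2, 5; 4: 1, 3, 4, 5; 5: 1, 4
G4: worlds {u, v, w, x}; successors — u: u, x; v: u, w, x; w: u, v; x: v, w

G1

This is the axiom for transitivity; its first-order frame correspondent is ∀x ∀y ∀z (Rxy ∧ Ryz → Rxz).
G1: ✓.
G2: fails — Rux and Rxw but not Ruw.
G3: fails — R10 and R04 but not R14.
G4: fails — Rxw and Rwu but not Rxu.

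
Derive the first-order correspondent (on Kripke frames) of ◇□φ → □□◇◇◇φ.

This is a Sahlqvist (Geach-type) schema ◇^1□^1φ → □^2◇^3φ.
Minimal-valuation argument: fix x; take any y with xR^1y and any z with xR^2z. Set V(φ) to the set of worlds R-reachable from y in exactly 1 step. Then □^1φ holds at y, so the antecedent holds at x; validity forces ◇^3φ at z, giving a w with zR^3w and yR^1w.
First-order correspondent: ∀x ∀y ∀z ((xRy ∧ xR²z) → ∃w (yRw ∧ zR³w)).

∀x ∀y ∀z ((xRy ∧ xR²z) → ∃w (yRw ∧ zR³w))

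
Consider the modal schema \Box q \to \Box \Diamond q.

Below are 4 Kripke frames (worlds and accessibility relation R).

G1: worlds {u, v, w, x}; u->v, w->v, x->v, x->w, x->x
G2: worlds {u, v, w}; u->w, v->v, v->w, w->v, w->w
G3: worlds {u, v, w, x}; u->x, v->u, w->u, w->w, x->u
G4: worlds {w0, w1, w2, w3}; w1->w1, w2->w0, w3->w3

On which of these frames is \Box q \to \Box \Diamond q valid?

G2

Frame correspondent (Sahlqvist): \forall x \forall z (xRz \to \exists w (xRw \wedge zRw)) — i.e. a generalized confluence (Geach) condition.
G1: fails — uRv but no t with uRt and vRt.
G2: holds.
G3: fails — uRx but no t with uRt and xRt.
G4: fails — w2Rw0 but no w with w2Rw and w0Rw.
Valid on: G2.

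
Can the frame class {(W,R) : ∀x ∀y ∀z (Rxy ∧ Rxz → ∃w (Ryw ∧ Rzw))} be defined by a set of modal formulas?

This is a Sahlqvist condition; the .2 axiom ◇□q → □◇q defines it.

Yes — defined by ◇□q → □◇q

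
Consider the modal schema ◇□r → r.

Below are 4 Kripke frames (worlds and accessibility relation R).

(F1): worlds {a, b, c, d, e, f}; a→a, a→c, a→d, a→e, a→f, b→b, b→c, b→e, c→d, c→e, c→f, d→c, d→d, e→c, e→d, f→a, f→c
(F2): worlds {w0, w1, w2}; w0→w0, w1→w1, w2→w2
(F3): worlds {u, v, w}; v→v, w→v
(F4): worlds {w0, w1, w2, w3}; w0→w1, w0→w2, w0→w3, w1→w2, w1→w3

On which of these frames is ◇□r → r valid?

(F2)

This is the axiom for symmetry; its first-order frame correspondent is ∀x ∀y (Rxy → Ryx).
(F1): fails — Rbc but not Rcb.
(F2): condition met.
(F3): fails — Rwv but not Rvw.
(F4): fails — Rw1w2 but not Rw2w1.
Valid on: (F2).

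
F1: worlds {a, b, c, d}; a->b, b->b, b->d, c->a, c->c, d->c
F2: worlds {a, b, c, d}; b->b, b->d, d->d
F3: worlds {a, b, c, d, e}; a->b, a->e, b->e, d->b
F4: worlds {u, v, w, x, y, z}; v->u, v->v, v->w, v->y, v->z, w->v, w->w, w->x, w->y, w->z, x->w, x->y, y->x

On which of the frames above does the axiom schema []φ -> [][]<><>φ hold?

F2

The schema corresponds to a generalized confluence (Geach) condition: forall x forall z (x R^2 z -> exists w (xRw & z R^2 w)).
F1: fails — aR²d but no w with aRw and dR²w.
F2: satisfies the condition.
F3: fails — aR²e but no w with aRw and eR²w.
F4: fails — vR²u but no t with vRt and uR²t.
Valid on: F2.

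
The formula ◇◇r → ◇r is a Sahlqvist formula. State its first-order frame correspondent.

transitivity: ∀x ∀y ∀z (Rxy ∧ Ryz → Rxz)

This is frame-equivalent to □r → □□r (substitute ¬r for r and contrapose).
Suppose □r→□□r is valid. Take Rxy, Ryz and set V(r)={w : Rxw}. Then □r at x, so □□r at x, so □r at y, so r at z, i.e. Rxz.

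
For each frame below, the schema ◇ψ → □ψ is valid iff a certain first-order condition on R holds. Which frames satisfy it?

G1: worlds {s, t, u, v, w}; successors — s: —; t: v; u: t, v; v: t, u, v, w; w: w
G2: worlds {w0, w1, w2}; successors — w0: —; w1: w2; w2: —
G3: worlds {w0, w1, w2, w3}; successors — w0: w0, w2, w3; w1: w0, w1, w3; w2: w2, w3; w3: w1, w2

G2

Frame correspondent (Sahlqvist): ∀x ∀y ∀z (Rxy ∧ Rxz → y = z) — i.e. partial functionality.
G1: fails — u sees both t and v.
G2: condition met.
G3: fails — w0 sees both w0 and w2.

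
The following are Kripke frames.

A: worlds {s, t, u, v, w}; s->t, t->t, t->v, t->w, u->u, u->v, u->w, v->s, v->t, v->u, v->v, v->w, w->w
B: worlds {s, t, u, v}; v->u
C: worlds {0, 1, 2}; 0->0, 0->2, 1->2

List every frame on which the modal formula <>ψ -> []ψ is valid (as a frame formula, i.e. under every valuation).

This is the axiom for partial functionality; its first-order frame correspondent is forall x forall y forall z (Rxy & Rxz -> y = z).
A: fails — t sees both t and v.
B: holds.
C: fails — 0 sees both 0 and 2.
Valid on: B.

B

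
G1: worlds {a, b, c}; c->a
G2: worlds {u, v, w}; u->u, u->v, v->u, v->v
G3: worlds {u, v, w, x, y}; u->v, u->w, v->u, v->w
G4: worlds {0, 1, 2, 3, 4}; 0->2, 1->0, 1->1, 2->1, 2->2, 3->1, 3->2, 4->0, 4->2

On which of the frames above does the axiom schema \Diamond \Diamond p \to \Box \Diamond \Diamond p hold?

Frame correspondent (Sahlqvist): \forall x \forall y \forall z ((x R^2 y \wedge xRz) \to \exists w (y = w \wedge z R^2 w)) — i.e. a generalized confluence (Geach) condition.
G1: holds.
G2: holds.
G3: fails — uR²u, uRv but no t with u=t and vR²t.
G4: fails — 1R²0, 1R0 but no w with 0=w and 0R²w.
Valid on: G1, G2.

G1, G2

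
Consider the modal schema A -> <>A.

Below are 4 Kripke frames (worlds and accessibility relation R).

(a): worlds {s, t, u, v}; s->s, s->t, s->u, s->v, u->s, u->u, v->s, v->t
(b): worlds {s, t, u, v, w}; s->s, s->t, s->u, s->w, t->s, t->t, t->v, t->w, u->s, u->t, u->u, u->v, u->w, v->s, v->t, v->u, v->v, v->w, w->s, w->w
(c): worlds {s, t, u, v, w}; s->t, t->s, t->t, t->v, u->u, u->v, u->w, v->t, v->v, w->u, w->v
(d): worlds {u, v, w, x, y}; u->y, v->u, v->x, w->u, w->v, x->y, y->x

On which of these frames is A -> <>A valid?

(b)

Frame correspondent (Sahlqvist): forall x Rxx — i.e. reflexivity.
(a): fails — world t does not see itself.
(b): satisfies the condition.
(c): fails — world s does not see itself.
(d): fails — world u does not see itself.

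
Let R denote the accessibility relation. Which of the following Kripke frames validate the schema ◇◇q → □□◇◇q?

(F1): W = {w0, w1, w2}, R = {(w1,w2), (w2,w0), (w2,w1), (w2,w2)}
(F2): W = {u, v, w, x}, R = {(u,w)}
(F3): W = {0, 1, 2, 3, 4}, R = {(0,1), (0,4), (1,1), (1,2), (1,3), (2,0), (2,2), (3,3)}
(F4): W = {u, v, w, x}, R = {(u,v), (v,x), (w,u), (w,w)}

The schema corresponds to a generalized confluence (Geach) condition: ∀x ∀y ∀z ((xR²y ∧ xR²z) → ∃w (y = w ∧ zR²w)).
(F1): fails — w1R²w0, w1R²w0 but no w with w0=w and w0R²w.
(F2): satisfies the condition.
(F3): fails — 0R²1, 0R²3 but no w with 1=w and 3R²w.
(F4): fails — uR²x, uR²x but no t with x=t and xR²t.
Valid on: (F2).

(F2)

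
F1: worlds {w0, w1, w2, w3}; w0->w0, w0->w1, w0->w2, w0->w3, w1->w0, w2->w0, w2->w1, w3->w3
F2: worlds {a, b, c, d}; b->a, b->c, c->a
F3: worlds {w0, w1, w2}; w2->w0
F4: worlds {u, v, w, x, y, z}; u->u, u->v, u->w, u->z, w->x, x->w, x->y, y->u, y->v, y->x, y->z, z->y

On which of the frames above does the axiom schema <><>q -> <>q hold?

F2, F3

This is the axiom for transitivity; its first-order frame correspondent is forall x forall y forall z (Rxy & Ryz -> Rxz).
F1: fails — Rw1w0 and Rw0w1 but not Rw1w1.
F2: ✓.
F3: ✓.
F4: fails — Ruz and Rzy but not Ruy.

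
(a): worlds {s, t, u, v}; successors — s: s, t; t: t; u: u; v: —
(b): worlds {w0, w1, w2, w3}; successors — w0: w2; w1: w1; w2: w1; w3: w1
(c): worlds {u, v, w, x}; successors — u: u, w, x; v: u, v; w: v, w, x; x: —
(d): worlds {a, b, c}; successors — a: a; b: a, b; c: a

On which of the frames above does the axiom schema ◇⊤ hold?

The schema corresponds to seriality: ∀x ∃y Rxy.
(a): fails — world v has no successor.
(b): condition met.
(c): fails — world x has no successor.
(d): condition met.
Valid on: (b), (d).

(b), (d)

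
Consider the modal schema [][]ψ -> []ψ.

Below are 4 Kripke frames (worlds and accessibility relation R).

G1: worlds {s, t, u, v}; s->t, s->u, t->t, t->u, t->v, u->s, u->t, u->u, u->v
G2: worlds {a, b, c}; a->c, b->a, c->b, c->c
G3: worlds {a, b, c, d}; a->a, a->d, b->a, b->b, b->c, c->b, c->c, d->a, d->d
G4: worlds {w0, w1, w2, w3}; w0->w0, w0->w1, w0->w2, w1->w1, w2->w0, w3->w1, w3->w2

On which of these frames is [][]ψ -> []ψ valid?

G1, G3

Frame correspondent (Sahlqvist): forall x forall y (Rxy -> exists z (Rxz & Rzy)) — i.e. density.
G1: holds.
G2: fails — Rba but no z with Rbz and Rza.
G3: holds.
G4: fails — Rw3w2 but no z with Rw3z and Rzw2.
Valid on: G1, G3.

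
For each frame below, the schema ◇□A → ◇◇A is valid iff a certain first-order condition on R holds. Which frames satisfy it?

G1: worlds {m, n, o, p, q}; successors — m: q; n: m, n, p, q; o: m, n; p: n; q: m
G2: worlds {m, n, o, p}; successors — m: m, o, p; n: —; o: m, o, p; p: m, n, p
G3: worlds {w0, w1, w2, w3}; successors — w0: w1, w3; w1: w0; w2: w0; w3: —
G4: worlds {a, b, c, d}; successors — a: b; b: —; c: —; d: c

This is the axiom for a generalized confluence (Geach) condition; its first-order frame correspondent is ∀x ∀y (xRy → ∃w (yRw ∧ xR²w)).
G1: condition met.
G2: fails — pRn but no w with nRw and pR²w.
G3: fails — w0Rw3 but no w with w3Rw and w0R²w.
G4: fails — aRb but no w with bRw and aR²w.

G1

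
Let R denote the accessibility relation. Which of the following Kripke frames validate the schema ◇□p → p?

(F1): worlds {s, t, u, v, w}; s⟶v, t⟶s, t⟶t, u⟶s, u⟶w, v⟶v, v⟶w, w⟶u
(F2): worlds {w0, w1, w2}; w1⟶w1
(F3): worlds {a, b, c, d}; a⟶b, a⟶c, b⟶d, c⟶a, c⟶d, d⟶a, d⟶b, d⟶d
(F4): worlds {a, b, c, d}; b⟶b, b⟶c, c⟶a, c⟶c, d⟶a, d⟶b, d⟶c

(F2)

Frame correspondent (Sahlqvist): ∀x ∀y (Rxy → Ryx) — i.e. symmetry.
(F1): fails — Rvw but not Rwv.
(F2): ✓.
(F3): fails — Rcd but not Rdc.
(F4): fails — Rbc but not Rcb.
Valid on: (F2).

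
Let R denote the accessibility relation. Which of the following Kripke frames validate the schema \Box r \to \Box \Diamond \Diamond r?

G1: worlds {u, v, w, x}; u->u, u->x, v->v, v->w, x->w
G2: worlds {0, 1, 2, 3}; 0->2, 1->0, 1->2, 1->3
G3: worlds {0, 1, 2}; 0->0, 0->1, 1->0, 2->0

Frame correspondent (Sahlqvist): \forall x \forall z (xRz \to \exists w (xRw \wedge z R^2 w)) — i.e. a generalized confluence (Geach) condition.
G1: fails — uRx but no t with uRt and xR²t.
G2: fails — 0R2 but no w with 0Rw and 2R²w.
G3: satisfies the condition.

G3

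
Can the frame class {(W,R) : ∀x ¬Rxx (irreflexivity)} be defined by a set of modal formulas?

If a class were modally definable it would be closed under surjective bounded morphisms (Goldblatt–Thomason).
The 5-cycle (worlds s,t,u,v,w with s→t→u→v→w→s) is irreflexive, and the map sending every world to a single reflexive point • is a surjective bounded morphism (forth: every edge maps to (•,•); back: every world has a successor). So any modal formula valid on the 5-cycle is also valid on the reflexive point, which is not irreflexive.
So the class is not modally definable.

No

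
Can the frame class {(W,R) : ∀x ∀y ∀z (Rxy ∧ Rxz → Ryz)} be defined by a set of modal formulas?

Yes, by ◇q → □◇q

Yes: it is the Euclidean property, defined by the 5 schema ◇q → □◇q.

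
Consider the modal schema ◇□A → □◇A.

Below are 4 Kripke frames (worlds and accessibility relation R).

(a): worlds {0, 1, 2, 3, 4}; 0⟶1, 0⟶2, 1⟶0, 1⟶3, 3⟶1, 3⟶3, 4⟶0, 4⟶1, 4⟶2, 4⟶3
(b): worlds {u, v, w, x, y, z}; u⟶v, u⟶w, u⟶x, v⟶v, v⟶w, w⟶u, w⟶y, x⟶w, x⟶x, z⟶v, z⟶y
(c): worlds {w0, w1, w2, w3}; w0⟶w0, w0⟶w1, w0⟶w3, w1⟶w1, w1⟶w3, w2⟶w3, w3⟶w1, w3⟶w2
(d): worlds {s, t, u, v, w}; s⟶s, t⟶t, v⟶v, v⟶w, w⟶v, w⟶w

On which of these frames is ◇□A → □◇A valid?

(c), (d)

This is the axiom for convergence; its first-order frame correspondent is ∀x ∀y ∀z (Rxy ∧ Rxz → ∃w (Ryw ∧ Rzw)).
(a): fails — R02 and R02 but 2 and 2 have no common successor.
(b): fails — Ruv and Ruw but v and w have no common successor.
(c): condition met.
(d): condition met.
Valid on: (c), (d).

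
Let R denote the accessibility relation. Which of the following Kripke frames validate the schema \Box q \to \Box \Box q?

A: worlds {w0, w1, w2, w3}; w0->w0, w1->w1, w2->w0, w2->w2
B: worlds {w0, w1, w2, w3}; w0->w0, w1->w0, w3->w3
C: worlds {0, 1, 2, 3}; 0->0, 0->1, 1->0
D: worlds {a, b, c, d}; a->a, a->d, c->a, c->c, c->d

A, B, D

Frame correspondent (Sahlqvist): \forall x \forall y \forall z (Rxy \wedge Ryz \to Rxz) — i.e. transitivity.
A: ✓.
B: ✓.
C: fails — R10 and R01 but not R11.
D: ✓.
Valid on: A, B, D.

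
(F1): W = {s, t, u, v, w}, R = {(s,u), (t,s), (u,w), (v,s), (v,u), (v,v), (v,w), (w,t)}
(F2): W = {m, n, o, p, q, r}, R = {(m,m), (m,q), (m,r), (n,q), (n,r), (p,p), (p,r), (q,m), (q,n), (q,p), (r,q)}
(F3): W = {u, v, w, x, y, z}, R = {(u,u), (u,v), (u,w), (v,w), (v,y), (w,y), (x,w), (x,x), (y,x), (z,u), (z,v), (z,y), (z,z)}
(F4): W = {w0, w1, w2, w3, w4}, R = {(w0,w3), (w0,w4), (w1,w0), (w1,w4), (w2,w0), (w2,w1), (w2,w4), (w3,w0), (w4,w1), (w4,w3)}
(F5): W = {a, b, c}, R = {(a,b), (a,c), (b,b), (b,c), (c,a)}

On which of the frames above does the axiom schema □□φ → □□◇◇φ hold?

(F2), (F4), (F5)

Frame correspondent (Sahlqvist): ∀x ∀z (xR²z → ∃w (xR²w ∧ zR²w)) — i.e. a generalized confluence (Geach) condition.
(F1): fails — sR²w but no w* with sR²w* and wR²w*.
(F2): condition met.
(F3): fails — uR²w but no t with uR²t and wR²t.
(F4): condition met.
(F5): condition met.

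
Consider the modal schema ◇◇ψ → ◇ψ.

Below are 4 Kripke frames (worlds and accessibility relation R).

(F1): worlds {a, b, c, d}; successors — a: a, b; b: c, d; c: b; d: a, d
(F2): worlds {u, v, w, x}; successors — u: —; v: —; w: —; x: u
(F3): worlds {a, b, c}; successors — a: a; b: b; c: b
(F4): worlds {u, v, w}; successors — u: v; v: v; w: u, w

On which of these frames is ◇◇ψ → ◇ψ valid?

Frame correspondent (Sahlqvist): ∀x ∀y ∀z (Rxy ∧ Ryz → Rxz) — i.e. transitivity.
(F1): fails — Rbc and Rcb but not Rbb.
(F2): ✓.
(F3): ✓.
(F4): fails — Rwu and Ruv but not Rwv.

(F2), (F3)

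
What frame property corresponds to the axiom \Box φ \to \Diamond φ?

seriality

Suppose □φ→◇φ is valid. At any x set V(φ)=W. Then □φ at x, so ◇φ at x, so x has a successor.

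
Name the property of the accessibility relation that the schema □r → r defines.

reflexivity: ∀x Rxx

This is the T axiom.
Its frame correspondent is reflexivity — ∀x Rxx.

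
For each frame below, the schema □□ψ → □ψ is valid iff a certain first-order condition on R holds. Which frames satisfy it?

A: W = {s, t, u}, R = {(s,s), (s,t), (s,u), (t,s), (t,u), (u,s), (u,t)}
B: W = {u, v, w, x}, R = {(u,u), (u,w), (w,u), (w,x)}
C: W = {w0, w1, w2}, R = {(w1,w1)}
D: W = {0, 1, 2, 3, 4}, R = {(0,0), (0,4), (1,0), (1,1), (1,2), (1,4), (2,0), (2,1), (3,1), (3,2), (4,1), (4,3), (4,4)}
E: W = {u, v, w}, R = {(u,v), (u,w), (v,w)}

Frame correspondent (Sahlqvist): ∀x ∀y (Rxy → ∃z (Rxz ∧ Rzy)) — i.e. density.
A: satisfies the condition.
B: fails — Rwx but no z with Rwz and Rzx.
C: satisfies the condition.
D: satisfies the condition.
E: fails — Ruv but no z with Ruz and Rzv.

A, C, D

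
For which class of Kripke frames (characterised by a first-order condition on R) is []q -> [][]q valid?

transitivity: forall x forall y forall z (Rxy & Ryz -> Rxz)

This is the 4 axiom.
It corresponds to transitivity: forall x forall y forall z (Rxy & Ryz -> Rxz).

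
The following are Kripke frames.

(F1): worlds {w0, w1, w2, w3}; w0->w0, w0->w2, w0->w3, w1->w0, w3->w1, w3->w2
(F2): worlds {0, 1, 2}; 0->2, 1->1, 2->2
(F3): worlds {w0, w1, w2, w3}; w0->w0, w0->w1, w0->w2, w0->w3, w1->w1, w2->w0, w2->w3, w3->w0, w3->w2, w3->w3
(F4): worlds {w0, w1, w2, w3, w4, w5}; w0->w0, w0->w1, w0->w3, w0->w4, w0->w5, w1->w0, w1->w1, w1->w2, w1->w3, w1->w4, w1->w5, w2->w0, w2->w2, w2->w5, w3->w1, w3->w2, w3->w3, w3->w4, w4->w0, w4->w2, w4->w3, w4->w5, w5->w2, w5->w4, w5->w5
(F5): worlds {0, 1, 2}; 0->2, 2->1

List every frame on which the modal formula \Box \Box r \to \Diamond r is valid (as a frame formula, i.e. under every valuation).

(F2), (F3), (F4)

This is the axiom for a generalized confluence (Geach) condition; its first-order frame correspondent is \forall x \exists w (x R^2 w \wedge xRw).
(F1): fails — at w2 but no w with w2R²w and w2Rw.
(F2): holds.
(F3): holds.
(F4): holds.
(F5): fails — at 0 but no w with 0R²w and 0Rw.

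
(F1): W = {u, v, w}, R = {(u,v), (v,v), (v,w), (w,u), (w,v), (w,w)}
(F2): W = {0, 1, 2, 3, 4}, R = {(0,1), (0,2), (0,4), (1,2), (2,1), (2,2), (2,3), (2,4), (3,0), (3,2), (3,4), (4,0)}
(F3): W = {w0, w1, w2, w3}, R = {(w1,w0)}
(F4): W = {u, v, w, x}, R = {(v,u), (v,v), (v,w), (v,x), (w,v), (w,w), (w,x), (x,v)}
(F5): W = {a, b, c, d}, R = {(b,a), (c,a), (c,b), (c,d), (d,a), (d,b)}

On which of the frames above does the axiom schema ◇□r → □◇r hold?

(F1)

The schema corresponds to convergence: ∀x ∀y ∀z (Rxy ∧ Rxz → ∃w (Ryw ∧ Rzw)).
(F1): holds.
(F2): fails — R02 and R04 but 2 and 4 have no common successor.
(F3): fails — Rw1w0 and Rw1w0 but w0 and w0 have no common successor.
(F4): fails — Rvv and Rvu but v and u have no common successor.
(F5): fails — Rba and Rba but a and a have no common successor.
Valid on: (F1).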